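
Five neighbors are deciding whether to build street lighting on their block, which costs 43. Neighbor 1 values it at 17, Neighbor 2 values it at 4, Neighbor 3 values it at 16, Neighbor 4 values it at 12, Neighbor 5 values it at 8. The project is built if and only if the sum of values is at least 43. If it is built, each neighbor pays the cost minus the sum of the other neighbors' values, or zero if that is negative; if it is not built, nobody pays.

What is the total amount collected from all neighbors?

5

Total value 57 ≥ cost 43, so it is built.
Neighbor 1: others sum to 40; max(0, 43 - 40) = 3.
Neighbor 2: others sum to 53; max(0, 43 - 53) = 0.
Neighbor 3: others sum to 41; max(0, 43 - 41) = 2.
Neighbor 4: others sum to 45; max(0, 43 - 45) = 0.
Neighbor 5: others sum to 49; max(0, 43 - 49) = 0.
Total collected = 3 + 0 + 2 + 0 + 0 = 5.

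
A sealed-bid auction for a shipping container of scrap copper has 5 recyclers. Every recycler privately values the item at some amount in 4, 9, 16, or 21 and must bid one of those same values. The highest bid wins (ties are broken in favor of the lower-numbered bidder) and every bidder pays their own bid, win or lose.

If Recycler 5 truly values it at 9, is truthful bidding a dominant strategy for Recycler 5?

Consider the case where Recycler 1 bids 4, Recycler 2 bids 4, Recycler 3 bids 4 and Recycler 4 bids 9.
Truthful bid 9: loses but pays 9, utility -9.
Bid 4 instead: loses but pays 4, utility -4.
Since -4 > -9, bidding 4 is strictly better here, so truthful bidding is not dominant.

No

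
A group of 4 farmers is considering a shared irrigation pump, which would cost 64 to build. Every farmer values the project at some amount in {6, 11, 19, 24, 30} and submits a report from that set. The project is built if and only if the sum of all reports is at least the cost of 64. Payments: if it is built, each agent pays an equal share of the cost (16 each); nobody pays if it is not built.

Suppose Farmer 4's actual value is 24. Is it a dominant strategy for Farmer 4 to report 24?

Consider the case where Farmer 1 reports 6, Farmer 2 reports 6 and Farmer 3 reports 24.
Truthful report 24: project not built, utility 0.
Report 30 instead: project built, pays 16, utility 24 - 16 = 8.
Since 8 > 0, reporting 30 is strictly better here, so truthful reporting is not dominant.

No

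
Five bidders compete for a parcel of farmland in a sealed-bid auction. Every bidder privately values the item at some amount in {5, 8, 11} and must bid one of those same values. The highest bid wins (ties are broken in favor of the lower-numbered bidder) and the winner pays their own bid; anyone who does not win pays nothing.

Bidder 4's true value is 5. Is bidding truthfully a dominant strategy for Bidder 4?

Yes

Check each profile of the others' bids and compare truth against every alternative bid.
Others bid (5, 5, 5, 5): truth gives 0, best alternative gives -3.
Others bid (5, 5, 5, 8): truth gives 0, best alternative gives -3.
Others bid (5, 5, 5, 11): truth gives 0, best alternative gives 0.
Others bid (5, 5, 8, 5): truth gives 0, best alternative gives 0.
Others bid (5, 5, 8, 8): truth gives 0, best alternative gives 0.
Others bid (5, 5, 8, 11): truth gives 0, best alternative gives 0.
(Remaining 75 profiles checked similarly; truth is weakly best in each.)
In every case the truthful bid is at least as good as any alternative, so it is a dominant strategy.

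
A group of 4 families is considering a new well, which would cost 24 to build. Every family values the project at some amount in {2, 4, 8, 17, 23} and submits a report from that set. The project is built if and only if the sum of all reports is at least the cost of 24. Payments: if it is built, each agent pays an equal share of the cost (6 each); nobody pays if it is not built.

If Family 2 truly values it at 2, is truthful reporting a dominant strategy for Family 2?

Yes

Check each profile of the others' reports and compare truth against every alternative report.
Others report (2, 2, 17): truth gives 0, best alternative gives -4.
Others report (2, 17, 2): truth gives 0, best alternative gives -4.
Others report (4, 8, 8): truth gives 0, best alternative gives -4.
Others report (8, 4, 8): truth gives 0, best alternative gives -4.
Others report (8, 8, 4): truth gives 0, best alternative gives -4.
Others report (17, 2, 2): truth gives 0, best alternative gives -4.
(Remaining 119 profiles checked similarly; truth is weakly best in each.)
In every case the truthful report is at least as good as any alternative, so it is a dominant strategy.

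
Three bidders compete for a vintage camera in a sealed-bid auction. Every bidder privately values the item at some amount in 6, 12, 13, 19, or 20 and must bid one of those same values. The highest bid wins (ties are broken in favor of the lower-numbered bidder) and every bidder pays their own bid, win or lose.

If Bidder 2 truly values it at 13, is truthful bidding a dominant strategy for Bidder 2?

No

Consider the case where Bidder 1 bids 6 and Bidder 3 bids 6.
Truthful bid 13: wins, pays 13, utility 13 - 13 = 0.
Bid 12 instead: wins, pays 12, utility 13 - 12 = 1.
Since 1 > 0, bidding 12 is strictly better here, so truthful bidding is not dominant.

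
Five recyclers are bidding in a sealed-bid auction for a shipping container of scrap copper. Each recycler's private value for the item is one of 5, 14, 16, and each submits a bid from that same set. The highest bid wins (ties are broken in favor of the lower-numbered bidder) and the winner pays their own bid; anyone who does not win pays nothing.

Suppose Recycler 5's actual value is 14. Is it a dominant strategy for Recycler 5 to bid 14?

Yes

Check each profile of the others' bids and compare truth against every alternative bid.
Others bid (5, 5, 5, 5): truth gives 0, best alternative gives 0.
Others bid (5, 5, 5, 14): truth gives 0, best alternative gives 0.
Others bid (5, 5, 5, 16): truth gives 0, best alternative gives 0.
Others bid (5, 5, 14, 5): truth gives 0, best alternative gives 0.
Others bid (5, 5, 14, 14): truth gives 0, best alternative gives 0.
Others bid (5, 5, 14, 16): truth gives 0, best alternative gives 0.
(Remaining 75 profiles checked similarly; truth is weakly best in each.)
In every case the truthful bid is at least as good as any alternative, so it is a dominant strategy.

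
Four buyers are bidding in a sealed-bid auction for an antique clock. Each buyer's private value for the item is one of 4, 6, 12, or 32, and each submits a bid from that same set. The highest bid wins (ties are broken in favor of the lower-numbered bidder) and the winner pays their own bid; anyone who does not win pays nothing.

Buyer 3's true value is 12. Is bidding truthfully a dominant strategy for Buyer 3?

No

Consider the case where Buyer 1 bids 4, Buyer 2 bids 4 and Buyer 4 bids 4.
Truthful bid 12: wins, pays 12, utility 12 - 12 = 0.
Bid 6 instead: wins, pays 6, utility 12 - 6 = 6.
Since 6 > 0, bidding 6 is strictly better here, so truthful bidding is not dominant.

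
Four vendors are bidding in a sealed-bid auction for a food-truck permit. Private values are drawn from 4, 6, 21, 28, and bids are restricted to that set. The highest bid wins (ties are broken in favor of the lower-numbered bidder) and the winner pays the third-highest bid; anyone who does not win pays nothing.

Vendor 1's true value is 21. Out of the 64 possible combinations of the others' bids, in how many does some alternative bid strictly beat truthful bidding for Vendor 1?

Others bid (4, 4, 28): truth gives 0; bid 28 gives 17 > 0. Violating.
Others bid (4, 6, 28): truth gives 0; bid 28 gives 15 > 0. Violating.
Others bid (4, 28, 4): truth gives 0; bid 28 gives 17 > 0. Violating.
Others bid (4, 28, 6): truth gives 0; bid 28 gives 15 > 0. Violating.
Others bid (4, 4, 4): truth gives 17; no alternative beats it.
Others bid (4, 4, 6): truth gives 17; no alternative beats it.
(Checking all 64 profiles: 12 have a profitable deviation, 52 do not.)

12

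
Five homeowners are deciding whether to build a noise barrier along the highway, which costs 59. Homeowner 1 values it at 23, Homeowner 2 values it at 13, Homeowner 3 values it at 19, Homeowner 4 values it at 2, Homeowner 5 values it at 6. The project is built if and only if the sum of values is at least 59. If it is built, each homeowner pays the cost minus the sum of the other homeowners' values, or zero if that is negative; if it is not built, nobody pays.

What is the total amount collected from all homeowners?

45

Total value 63 ≥ cost 59, so it is built.
Homeowner 1: others sum to 40; max(0, 59 - 40) = 19.
Homeowner 2: others sum to 50; max(0, 59 - 50) = 9.
Homeowner 3: others sum to 44; max(0, 59 - 44) = 15.
Homeowner 4: others sum to 61; max(0, 59 - 61) = 0.
Homeowner 5: others sum to 57; max(0, 59 - 57) = 2.
Total collected = 19 + 9 + 15 + 0 + 2 = 45.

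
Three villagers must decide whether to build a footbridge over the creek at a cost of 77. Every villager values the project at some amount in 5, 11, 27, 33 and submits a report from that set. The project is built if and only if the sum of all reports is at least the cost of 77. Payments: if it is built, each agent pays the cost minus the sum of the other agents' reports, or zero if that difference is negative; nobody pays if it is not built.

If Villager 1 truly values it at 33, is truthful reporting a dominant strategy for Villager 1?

Yes

Check each profile of the others' reports and compare truth against every alternative report.
Others report (33, 33): truth gives 22, best alternative gives 22.
Others report (27, 33): truth gives 16, best alternative gives 16.
Others report (33, 27): truth gives 16, best alternative gives 16.
Others report (27, 27): truth gives 10, best alternative gives 10.
Others report (5, 5): truth gives 0, best alternative gives 0.
Others report (5, 11): truth gives 0, best alternative gives 0.
(Remaining 10 profiles checked similarly; truth is weakly best in each.)
In every case the truthful report is at least as good as any alternative, so it is a dominant strategy.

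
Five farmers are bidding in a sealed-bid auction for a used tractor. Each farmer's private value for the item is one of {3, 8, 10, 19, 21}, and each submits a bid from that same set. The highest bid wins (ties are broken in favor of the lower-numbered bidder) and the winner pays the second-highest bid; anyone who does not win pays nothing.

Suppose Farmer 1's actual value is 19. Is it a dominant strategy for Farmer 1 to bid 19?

Yes

Check each profile of the others' bids and compare truth against every alternative bid.
Others bid (3, 3, 3, 3): truth gives 16, best alternative gives 16.
Others bid (3, 3, 3, 8): truth gives 11, best alternative gives 11.
Others bid (3, 3, 8, 3): truth gives 11, best alternative gives 11.
Others bid (3, 3, 8, 8): truth gives 11, best alternative gives 11.
Others bid (3, 8, 3, 3): truth gives 11, best alternative gives 11.
Others bid (3, 8, 3, 8): truth gives 11, best alternative gives 11.
(Remaining 619 profiles checked similarly; truth is weakly best in each.)
In every case the truthful bid is at least as good as any alternative, so it is a dominant strategy.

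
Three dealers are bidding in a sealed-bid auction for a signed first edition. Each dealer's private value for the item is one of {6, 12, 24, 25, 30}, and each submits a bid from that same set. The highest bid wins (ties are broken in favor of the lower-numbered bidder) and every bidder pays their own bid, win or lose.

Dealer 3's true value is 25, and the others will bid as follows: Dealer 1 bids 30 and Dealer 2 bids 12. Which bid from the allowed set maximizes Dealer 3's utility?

Bid 6: loses but pays 6, utility -6.
Bid 12: loses but pays 12, utility -12.
Bid 24: loses but pays 24, utility -24.
Bid 25: loses but pays 25, utility -25.
Bid 30: loses but pays 30, utility -30.
The best choice is 6 with utility -6.

6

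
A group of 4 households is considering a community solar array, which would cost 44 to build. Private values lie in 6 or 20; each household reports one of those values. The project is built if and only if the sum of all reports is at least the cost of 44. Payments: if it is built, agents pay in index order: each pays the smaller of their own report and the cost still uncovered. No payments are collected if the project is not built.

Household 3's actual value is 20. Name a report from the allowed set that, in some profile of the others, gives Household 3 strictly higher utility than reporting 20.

6

Suppose Household 1 reports 6, Household 2 reports 20 and Household 4 reports 20.
Report 20: project built, pays 18, utility 20 - 18 = 2.
Report 6: project built, pays 6, utility 20 - 6 = 14.
So reporting 6 beats truth here (14 > 2).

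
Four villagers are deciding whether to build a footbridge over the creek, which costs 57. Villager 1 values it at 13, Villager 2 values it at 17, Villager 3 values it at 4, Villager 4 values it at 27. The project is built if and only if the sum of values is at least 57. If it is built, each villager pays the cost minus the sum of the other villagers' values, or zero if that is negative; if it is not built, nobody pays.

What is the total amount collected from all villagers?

45

Total value 61 ≥ cost 57, so it is built.
Villager 1: others sum to 48; max(0, 57 - 48) = 9.
Villager 2: others sum to 44; max(0, 57 - 44) = 13.
Villager 3: others sum to 57; max(0, 57 - 57) = 0.
Villager 4: others sum to 34; max(0, 57 - 34) = 23.
Total collected = 9 + 13 + 0 + 23 = 45.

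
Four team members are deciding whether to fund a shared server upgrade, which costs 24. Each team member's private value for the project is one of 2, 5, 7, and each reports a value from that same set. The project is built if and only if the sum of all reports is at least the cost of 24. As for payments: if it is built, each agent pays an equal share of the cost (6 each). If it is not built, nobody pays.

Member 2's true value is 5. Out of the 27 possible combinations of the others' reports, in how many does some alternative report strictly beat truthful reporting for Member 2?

Others report (5, 7, 7): truth gives -1; report 2 gives 0 > -1. Violating.
Others report (7, 5, 7): truth gives -1; report 2 gives 0 > -1. Violating.
Others report (7, 7, 5): truth gives -1; report 2 gives 0 > -1. Violating.
Others report (7, 7, 7): truth gives -1; report 2 gives 0 > -1. Violating.
Others report (2, 2, 2): truth gives 0; no alternative beats it.
Others report (2, 2, 5): truth gives 0; no alternative beats it.
(Checking all 27 profiles: 4 have a profitable deviation, 23 do not.)

4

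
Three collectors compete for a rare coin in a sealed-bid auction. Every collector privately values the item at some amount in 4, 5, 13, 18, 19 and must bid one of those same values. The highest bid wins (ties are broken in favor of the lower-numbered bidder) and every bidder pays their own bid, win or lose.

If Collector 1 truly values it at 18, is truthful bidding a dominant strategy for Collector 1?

Consider the case where Collector 2 bids 4 and Collector 3 bids 4.
Truthful bid 18: wins, pays 18, utility 18 - 18 = 0.
Bid 4 instead: wins, pays 4, utility 18 - 4 = 14.
Since 14 > 0, bidding 4 is strictly better here, so truthful bidding is not dominant.

No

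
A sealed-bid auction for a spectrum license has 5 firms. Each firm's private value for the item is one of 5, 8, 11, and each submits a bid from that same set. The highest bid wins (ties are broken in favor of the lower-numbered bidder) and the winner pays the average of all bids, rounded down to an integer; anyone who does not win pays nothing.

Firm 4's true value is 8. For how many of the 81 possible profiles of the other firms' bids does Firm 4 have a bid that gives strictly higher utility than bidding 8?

Others bid (5, 5, 5, 11): truth gives 0; bid 11 gives 1 > 0. Violating.
Others bid (5, 5, 8, 5): truth gives 0; bid 11 gives 2 > 0. Violating.
Others bid (5, 5, 8, 8): truth gives 0; bid 11 gives 1 > 0. Violating.
Others bid (5, 8, 5, 5): truth gives 0; bid 11 gives 2 > 0. Violating.
Others bid (5, 5, 5, 5): truth gives 3; no alternative beats it.
Others bid (5, 5, 5, 8): truth gives 2; no alternative beats it.
(Checking all 81 profiles: 10 have a profitable deviation, 71 do not.)

10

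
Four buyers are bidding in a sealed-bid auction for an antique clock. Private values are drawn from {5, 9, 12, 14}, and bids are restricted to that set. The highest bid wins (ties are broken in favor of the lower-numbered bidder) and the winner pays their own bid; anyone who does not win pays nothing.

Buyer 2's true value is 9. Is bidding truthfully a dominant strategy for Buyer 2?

Yes

Check each profile of the others' bids and compare truth against every alternative bid.
Others bid (5, 5, 5): truth gives 0, best alternative gives 0.
Others bid (5, 5, 9): truth gives 0, best alternative gives 0.
Others bid (5, 5, 12): truth gives 0, best alternative gives 0.
Others bid (5, 5, 14): truth gives 0, best alternative gives 0.
Others bid (5, 9, 5): truth gives 0, best alternative gives 0.
Others bid (5, 9, 9): truth gives 0, best alternative gives 0.
(Remaining 58 profiles checked similarly; truth is weakly best in each.)
In every case the truthful bid is at least as good as any alternative, so it is a dominant strategy.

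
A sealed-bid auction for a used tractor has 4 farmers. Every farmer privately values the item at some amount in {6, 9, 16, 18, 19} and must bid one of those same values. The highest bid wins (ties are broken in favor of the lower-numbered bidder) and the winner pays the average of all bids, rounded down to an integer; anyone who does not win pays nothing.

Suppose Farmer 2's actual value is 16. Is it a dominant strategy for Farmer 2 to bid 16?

No

Consider the case where Farmer 1 bids 6, Farmer 3 bids 6 and Farmer 4 bids 6.
Truthful bid 16: wins, pays 8, utility 16 - 8 = 8.
Bid 9 instead: wins, pays 6, utility 16 - 6 = 10.
Since 10 > 8, bidding 9 is strictly better here, so truthful bidding is not dominant.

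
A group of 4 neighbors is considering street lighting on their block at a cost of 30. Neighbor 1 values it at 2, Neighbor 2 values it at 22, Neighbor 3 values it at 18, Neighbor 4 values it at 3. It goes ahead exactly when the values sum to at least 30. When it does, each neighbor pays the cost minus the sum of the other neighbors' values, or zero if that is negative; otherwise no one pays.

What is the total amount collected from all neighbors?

10

Total value 45 ≥ cost 30, so it is built.
Neighbor 1: others sum to 43; max(0, 30 - 43) = 0.
Neighbor 2: others sum to 23; max(0, 30 - 23) = 7.
Neighbor 3: others sum to 27; max(0, 30 - 27) = 3.
Neighbor 4: others sum to 42; max(0, 30 - 42) = 0.
Total collected = 0 + 7 + 3 + 0 = 10.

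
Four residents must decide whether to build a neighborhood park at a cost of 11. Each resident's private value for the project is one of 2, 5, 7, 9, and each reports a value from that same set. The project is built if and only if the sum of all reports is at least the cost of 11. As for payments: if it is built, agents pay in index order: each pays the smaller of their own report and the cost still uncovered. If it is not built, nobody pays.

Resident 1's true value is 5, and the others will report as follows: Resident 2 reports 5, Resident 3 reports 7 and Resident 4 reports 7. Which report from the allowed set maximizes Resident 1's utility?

Report 2: project built, pays 2, utility 5 - 2 = 3.
Report 5: project built, pays 5, utility 5 - 5 = 0.
Report 7: project built, pays 7, utility 5 - 7 = -2.
Report 9: project built, pays 9, utility 5 - 9 = -4.
The best choice is 2 with utility 3.

2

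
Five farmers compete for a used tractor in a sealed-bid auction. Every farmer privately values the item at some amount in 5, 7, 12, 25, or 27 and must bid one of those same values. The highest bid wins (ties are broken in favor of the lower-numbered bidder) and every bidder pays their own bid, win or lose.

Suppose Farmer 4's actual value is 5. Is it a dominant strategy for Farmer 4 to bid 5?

Consider the case where Farmer 1 bids 5, Farmer 2 bids 5, Farmer 3 bids 5 and Farmer 5 bids 5.
Truthful bid 5: loses but pays 5, utility -5.
Bid 7 instead: wins, pays 7, utility 5 - 7 = -2.
Since -2 > -5, bidding 7 is strictly better here, so truthful bidding is not dominant.

No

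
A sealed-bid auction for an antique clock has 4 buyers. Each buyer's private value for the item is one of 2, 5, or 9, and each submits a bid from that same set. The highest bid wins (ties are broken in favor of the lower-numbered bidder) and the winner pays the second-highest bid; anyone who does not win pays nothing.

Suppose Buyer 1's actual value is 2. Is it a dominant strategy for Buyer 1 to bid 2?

Yes

Check each profile of the others' bids and compare truth against every alternative bid.
Others bid (2, 2, 5): truth gives 0, best alternative gives -3.
Others bid (2, 5, 2): truth gives 0, best alternative gives -3.
Others bid (2, 5, 5): truth gives 0, best alternative gives -3.
Others bid (5, 2, 2): truth gives 0, best alternative gives -3.
Others bid (5, 2, 5): truth gives 0, best alternative gives -3.
Others bid (5, 5, 2): truth gives 0, best alternative gives -3.
(Remaining 21 profiles checked similarly; truth is weakly best in each.)
In every case the truthful bid is at least as good as any alternative, so it is a dominant strategy.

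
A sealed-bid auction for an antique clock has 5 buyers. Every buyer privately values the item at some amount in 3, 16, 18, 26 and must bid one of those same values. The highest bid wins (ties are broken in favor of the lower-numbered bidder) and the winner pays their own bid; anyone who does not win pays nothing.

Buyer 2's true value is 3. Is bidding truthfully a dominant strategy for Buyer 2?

Yes

Check each profile of the others' bids and compare truth against every alternative bid.
Others bid (3, 3, 3, 3): truth gives 0, best alternative gives -13.
Others bid (3, 3, 3, 16): truth gives 0, best alternative gives -13.
Others bid (3, 3, 16, 3): truth gives 0, best alternative gives -13.
Others bid (3, 3, 16, 16): truth gives 0, best alternative gives -13.
Others bid (3, 16, 3, 3): truth gives 0, best alternative gives -13.
Others bid (3, 16, 3, 16): truth gives 0, best alternative gives -13.
(Remaining 250 profiles checked similarly; truth is weakly best in each.)
In every case the truthful bid is at least as good as any alternative, so it is a dominant strategy.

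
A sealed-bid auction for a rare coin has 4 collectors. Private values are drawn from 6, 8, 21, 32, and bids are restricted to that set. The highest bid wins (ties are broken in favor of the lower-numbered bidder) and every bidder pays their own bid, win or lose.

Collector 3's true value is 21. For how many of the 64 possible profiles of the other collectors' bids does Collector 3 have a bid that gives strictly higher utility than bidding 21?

54

Others bid (6, 6, 6): truth gives 0; bid 8 gives 13 > 0. Violating.
Others bid (6, 6, 8): truth gives 0; bid 8 gives 13 > 0. Violating.
Others bid (6, 6, 32): truth gives -21; bid 6 gives -6 > -21. Violating.
Others bid (6, 8, 32): truth gives -21; bid 6 gives -6 > -21. Violating.
Others bid (6, 6, 21): truth gives 0; no alternative beats it.
Others bid (6, 8, 6): truth gives 0; no alternative beats it.
(Checking all 64 profiles: 54 have a profitable deviation, 10 do not.)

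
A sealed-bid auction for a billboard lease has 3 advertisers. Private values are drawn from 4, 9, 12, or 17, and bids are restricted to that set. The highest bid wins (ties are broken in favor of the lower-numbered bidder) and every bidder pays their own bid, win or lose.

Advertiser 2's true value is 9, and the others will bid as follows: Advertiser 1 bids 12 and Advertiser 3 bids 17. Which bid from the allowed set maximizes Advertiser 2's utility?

Bid 4: loses but pays 4, utility -4.
Bid 9: loses but pays 9, utility -9.
Bid 12: loses but pays 12, utility -12.
Bid 17: wins, pays 17, utility 9 - 17 = -8.
The best choice is 4 with utility -4.

4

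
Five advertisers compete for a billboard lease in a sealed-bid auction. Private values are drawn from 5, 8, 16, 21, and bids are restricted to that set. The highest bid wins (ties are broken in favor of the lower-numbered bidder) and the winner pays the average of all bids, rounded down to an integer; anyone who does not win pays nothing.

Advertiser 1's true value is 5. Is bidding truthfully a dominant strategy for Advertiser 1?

Yes

Check each profile of the others' bids and compare truth against every alternative bid.
Others bid (8, 8, 8, 8): truth gives 0, best alternative gives -3.
Others bid (5, 8, 8, 8): truth gives 0, best alternative gives -2.
Others bid (8, 5, 8, 8): truth gives 0, best alternative gives -2.
Others bid (8, 8, 5, 8): truth gives 0, best alternative gives -2.
Others bid (8, 8, 8, 5): truth gives 0, best alternative gives -2.
Others bid (5, 5, 5, 8): truth gives 0, best alternative gives -1.
(Remaining 250 profiles checked similarly; truth is weakly best in each.)
In every case the truthful bid is at least as good as any alternative, so it is a dominant strategy.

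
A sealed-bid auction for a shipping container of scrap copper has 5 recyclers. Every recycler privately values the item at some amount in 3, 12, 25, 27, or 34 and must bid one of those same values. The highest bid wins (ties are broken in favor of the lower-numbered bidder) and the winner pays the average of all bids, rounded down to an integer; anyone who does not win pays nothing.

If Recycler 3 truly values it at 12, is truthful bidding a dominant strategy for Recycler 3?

No

Consider the case where Recycler 1 bids 3, Recycler 2 bids 3, Recycler 4 bids 3 and Recycler 5 bids 25.
Truthful bid 12: loses, pays 0, utility 0.
Bid 25 instead: wins, pays 11, utility 12 - 11 = 1.
Since 1 > 0, bidding 25 is strictly better here, so truthful bidding is not dominant.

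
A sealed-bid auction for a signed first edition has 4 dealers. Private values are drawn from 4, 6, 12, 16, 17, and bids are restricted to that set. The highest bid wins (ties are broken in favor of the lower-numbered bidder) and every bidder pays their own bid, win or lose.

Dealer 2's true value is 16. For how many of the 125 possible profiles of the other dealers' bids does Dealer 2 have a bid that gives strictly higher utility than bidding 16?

Others bid (4, 4, 4): truth gives 0; bid 6 gives 10 > 0. Violating.
Others bid (4, 4, 6): truth gives 0; bid 6 gives 10 > 0. Violating.
Others bid (4, 4, 12): truth gives 0; bid 12 gives 4 > 0. Violating.
Others bid (4, 4, 17): truth gives -16; bid 17 gives -1 > -16. Violating.
Others bid (4, 4, 16): truth gives 0; no alternative beats it.
Others bid (4, 6, 16): truth gives 0; no alternative beats it.
(Checking all 125 profiles: 95 have a profitable deviation, 30 do not.)

95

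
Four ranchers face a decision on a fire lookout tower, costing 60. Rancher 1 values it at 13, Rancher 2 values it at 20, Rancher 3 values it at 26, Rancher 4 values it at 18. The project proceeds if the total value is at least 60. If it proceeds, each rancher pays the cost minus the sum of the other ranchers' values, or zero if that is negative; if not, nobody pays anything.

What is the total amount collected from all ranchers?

13

Total value 77 ≥ cost 60, so it is built.
Rancher 1: others sum to 64; max(0, 60 - 64) = 0.
Rancher 2: others sum to 57; max(0, 60 - 57) = 3.
Rancher 3: others sum to 51; max(0, 60 - 51) = 9.
Rancher 4: others sum to 59; max(0, 60 - 59) = 1.
Total collected = 0 + 3 + 9 + 1 = 13.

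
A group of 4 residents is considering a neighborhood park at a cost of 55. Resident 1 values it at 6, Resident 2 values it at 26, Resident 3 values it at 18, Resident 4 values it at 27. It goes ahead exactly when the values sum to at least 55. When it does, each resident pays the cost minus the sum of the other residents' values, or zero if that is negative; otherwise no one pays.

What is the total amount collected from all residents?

Total value 77 ≥ cost 55, so it is built.
Resident 1: others sum to 71; max(0, 55 - 71) = 0.
Resident 2: others sum to 51; max(0, 55 - 51) = 4.
Resident 3: others sum to 59; max(0, 55 - 59) = 0.
Resident 4: others sum to 50; max(0, 55 - 50) = 5.
Total collected = 0 + 4 + 0 + 5 = 9.

9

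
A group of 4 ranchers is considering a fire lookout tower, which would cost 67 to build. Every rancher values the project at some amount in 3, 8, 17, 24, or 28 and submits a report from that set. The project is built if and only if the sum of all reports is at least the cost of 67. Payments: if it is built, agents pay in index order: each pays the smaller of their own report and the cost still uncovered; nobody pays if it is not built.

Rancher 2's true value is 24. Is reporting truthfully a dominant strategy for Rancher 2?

No

Consider the case where Rancher 1 reports 3, Rancher 3 reports 24 and Rancher 4 reports 24.
Truthful report 24: project built, pays 24, utility 24 - 24 = 0.
Report 17 instead: project built, pays 17, utility 24 - 17 = 7.
Since 7 > 0, reporting 17 is strictly better here, so truthful reporting is not dominant.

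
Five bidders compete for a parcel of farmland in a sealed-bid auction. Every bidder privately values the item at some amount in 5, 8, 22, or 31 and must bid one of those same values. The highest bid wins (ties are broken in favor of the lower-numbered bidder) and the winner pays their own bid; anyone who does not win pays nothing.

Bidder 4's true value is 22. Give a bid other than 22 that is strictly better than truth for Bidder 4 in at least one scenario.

8

Suppose Bidder 1 bids 5, Bidder 2 bids 5, Bidder 3 bids 5 and Bidder 5 bids 5.
Bid 22: wins, pays 22, utility 22 - 22 = 0.
Bid 8: wins, pays 8, utility 22 - 8 = 14.
So bidding 8 beats truth here (14 > 0).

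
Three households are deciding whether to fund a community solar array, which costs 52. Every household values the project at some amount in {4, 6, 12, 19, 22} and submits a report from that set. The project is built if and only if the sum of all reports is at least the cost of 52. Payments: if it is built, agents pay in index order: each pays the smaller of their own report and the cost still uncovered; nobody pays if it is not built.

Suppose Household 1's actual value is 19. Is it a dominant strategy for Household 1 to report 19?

No

Consider the case where Household 2 reports 19 and Household 3 reports 22.
Truthful report 19: project built, pays 19, utility 19 - 19 = 0.
Report 12 instead: project built, pays 12, utility 19 - 12 = 7.
Since 7 > 0, reporting 12 is strictly better here, so truthful reporting is not dominant.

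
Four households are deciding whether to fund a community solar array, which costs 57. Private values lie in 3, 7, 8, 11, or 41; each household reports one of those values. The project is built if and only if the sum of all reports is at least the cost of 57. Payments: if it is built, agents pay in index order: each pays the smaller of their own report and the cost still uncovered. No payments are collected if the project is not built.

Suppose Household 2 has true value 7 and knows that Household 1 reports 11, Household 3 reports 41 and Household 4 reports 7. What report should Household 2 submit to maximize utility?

Report 3: project built, pays 3, utility 7 - 3 = 4.
Report 7: project built, pays 7, utility 7 - 7 = 0.
Report 8: project built, pays 8, utility 7 - 8 = -1.
Report 11: project built, pays 11, utility 7 - 11 = -4.
Report 41: project built, pays 41, utility 7 - 41 = -34.
The best choice is 3 with utility 4.

3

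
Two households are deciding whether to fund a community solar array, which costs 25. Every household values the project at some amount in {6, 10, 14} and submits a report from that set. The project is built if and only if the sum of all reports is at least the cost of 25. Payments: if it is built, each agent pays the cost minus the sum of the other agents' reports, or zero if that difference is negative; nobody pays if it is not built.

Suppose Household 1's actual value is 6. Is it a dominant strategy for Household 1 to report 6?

Yes

Check each profile of the others' reports and compare truth against every alternative report.
Others report (6): truth gives 0, best alternative gives 0.
Others report (10): truth gives 0, best alternative gives 0.
Others report (14): truth gives 0, best alternative gives 0.
In every case the truthful report is at least as good as any alternative, so it is a dominant strategy.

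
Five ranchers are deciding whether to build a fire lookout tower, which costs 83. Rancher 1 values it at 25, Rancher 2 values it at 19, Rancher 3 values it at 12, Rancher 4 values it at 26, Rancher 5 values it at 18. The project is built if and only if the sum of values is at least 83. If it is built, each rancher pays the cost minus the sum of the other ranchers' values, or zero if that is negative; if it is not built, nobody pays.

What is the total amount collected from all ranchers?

Total value 100 ≥ cost 83, so it is built.
Rancher 1: others sum to 75; max(0, 83 - 75) = 8.
Rancher 2: others sum to 81; max(0, 83 - 81) = 2.
Rancher 3: others sum to 88; max(0, 83 - 88) = 0.
Rancher 4: others sum to 74; max(0, 83 - 74) = 9.
Rancher 5: others sum to 82; max(0, 83 - 82) = 1.
Total collected = 8 + 2 + 0 + 9 + 1 = 20.

20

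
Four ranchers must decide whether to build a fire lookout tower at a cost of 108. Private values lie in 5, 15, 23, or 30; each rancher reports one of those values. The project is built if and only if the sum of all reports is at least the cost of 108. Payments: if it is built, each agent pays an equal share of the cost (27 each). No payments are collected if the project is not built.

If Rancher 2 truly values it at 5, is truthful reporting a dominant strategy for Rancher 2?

Check each profile of the others' reports and compare truth against every alternative report.
Others report (5, 5, 5): truth gives 0, best alternative gives 0.
Others report (5, 5, 15): truth gives 0, best alternative gives 0.
Others report (5, 5, 23): truth gives 0, best alternative gives 0.
Others report (5, 5, 30): truth gives 0, best alternative gives 0.
Others report (5, 15, 5): truth gives 0, best alternative gives 0.
Others report (5, 15, 15): truth gives 0, best alternative gives 0.
(Remaining 58 profiles checked similarly; truth is weakly best in each.)
In every case the truthful report is at least as good as any alternative, so it is a dominant strategy.

Yes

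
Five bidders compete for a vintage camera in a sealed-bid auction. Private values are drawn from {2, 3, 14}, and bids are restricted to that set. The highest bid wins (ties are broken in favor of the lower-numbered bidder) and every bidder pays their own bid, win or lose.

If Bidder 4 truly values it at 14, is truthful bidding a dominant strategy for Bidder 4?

Consider the case where Bidder 1 bids 2, Bidder 2 bids 2, Bidder 3 bids 2 and Bidder 5 bids 2.
Truthful bid 14: wins, pays 14, utility 14 - 14 = 0.
Bid 3 instead: wins, pays 3, utility 14 - 3 = 11.
Since 11 > 0, bidding 3 is strictly better here, so truthful bidding is not dominant.

No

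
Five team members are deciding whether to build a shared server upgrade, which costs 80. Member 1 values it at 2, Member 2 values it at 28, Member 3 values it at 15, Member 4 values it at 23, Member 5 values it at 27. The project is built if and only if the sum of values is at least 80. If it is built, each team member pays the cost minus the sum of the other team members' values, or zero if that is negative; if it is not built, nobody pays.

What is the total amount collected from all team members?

Total value 95 ≥ cost 80, so it is built.
Member 1: others sum to 93; max(0, 80 - 93) = 0.
Member 2: others sum to 67; max(0, 80 - 67) = 13.
Member 3: others sum to 80; max(0, 80 - 80) = 0.
Member 4: others sum to 72; max(0, 80 - 72) = 8.
Member 5: others sum to 68; max(0, 80 - 68) = 12.
Total collected = 0 + 13 + 0 + 8 + 12 = 33.

33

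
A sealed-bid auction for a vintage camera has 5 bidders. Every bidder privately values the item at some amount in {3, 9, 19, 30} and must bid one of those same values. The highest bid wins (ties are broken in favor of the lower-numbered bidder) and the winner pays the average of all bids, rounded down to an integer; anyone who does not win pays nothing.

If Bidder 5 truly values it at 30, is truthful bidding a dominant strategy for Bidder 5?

No

Consider the case where Bidder 1 bids 3, Bidder 2 bids 3, Bidder 3 bids 3 and Bidder 4 bids 3.
Truthful bid 30: wins, pays 8, utility 30 - 8 = 22.
Bid 9 instead: wins, pays 4, utility 30 - 4 = 26.
Since 26 > 22, bidding 9 is strictly better here, so truthful bidding is not dominant.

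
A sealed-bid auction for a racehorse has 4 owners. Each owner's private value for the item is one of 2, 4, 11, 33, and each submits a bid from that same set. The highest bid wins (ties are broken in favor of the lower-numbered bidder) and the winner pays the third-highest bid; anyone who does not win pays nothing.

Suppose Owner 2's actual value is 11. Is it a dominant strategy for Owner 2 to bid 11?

Consider the case where Owner 1 bids 2, Owner 3 bids 2 and Owner 4 bids 33.
Truthful bid 11: loses, pays 0, utility 0.
Bid 33 instead: wins, pays 2, utility 11 - 2 = 9.
Since 9 > 0, bidding 33 is strictly better here, so truthful bidding is not dominant.

No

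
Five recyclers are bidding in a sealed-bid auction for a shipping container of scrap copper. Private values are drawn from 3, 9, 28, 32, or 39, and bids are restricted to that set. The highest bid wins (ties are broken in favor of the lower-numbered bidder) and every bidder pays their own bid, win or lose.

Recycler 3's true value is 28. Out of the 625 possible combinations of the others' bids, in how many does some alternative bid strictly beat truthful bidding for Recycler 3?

Others bid (3, 3, 3, 3): truth gives 0; bid 9 gives 19 > 0. Violating.
Others bid (3, 3, 3, 9): truth gives 0; bid 9 gives 19 > 0. Violating.
Others bid (3, 3, 3, 32): truth gives -28; bid 3 gives -3 > -28. Violating.
Others bid (3, 3, 3, 39): truth gives -28; bid 3 gives -3 > -28. Violating.
Others bid (3, 3, 3, 28): truth gives 0; no alternative beats it.
Others bid (3, 3, 9, 28): truth gives 0; no alternative beats it.
(Checking all 625 profiles: 593 have a profitable deviation, 32 do not.)

593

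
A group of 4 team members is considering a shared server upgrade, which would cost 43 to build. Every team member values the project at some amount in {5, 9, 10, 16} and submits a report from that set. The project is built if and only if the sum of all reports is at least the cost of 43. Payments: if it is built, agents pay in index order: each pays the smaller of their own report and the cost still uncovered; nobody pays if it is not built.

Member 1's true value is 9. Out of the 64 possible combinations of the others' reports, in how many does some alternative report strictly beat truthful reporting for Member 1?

Others report (9, 16, 16): truth gives 0; report 5 gives 4 > 0. Violating.
Others report (10, 16, 16): truth gives 0; report 5 gives 4 > 0. Violating.
Others report (16, 9, 16): truth gives 0; report 5 gives 4 > 0. Violating.
Others report (16, 10, 16): truth gives 0; report 5 gives 4 > 0. Violating.
Others report (5, 5, 5): truth gives 0; no alternative beats it.
Others report (5, 5, 9): truth gives 0; no alternative beats it.
(Checking all 64 profiles: 7 have a profitable deviation, 57 do not.)

7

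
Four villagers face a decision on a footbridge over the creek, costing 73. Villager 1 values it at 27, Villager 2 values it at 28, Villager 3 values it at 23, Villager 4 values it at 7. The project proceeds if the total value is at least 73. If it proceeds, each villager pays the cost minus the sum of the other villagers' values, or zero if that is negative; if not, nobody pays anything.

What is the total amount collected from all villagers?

42

Total value 85 ≥ cost 73, so it is built.
Villager 1: others sum to 58; max(0, 73 - 58) = 15.
Villager 2: others sum to 57; max(0, 73 - 57) = 16.
Villager 3: others sum to 62; max(0, 73 - 62) = 11.
Villager 4: others sum to 78; max(0, 73 - 78) = 0.
Total collected = 15 + 16 + 11 + 0 = 42.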